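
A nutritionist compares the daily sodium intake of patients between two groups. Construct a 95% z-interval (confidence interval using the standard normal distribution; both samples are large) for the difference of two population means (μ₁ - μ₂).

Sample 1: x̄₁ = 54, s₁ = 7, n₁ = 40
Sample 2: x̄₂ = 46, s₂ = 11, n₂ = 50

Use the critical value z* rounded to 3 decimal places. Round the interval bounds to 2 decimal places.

Both samples are large (n₁ = 40 ≥ 30, n₂ = 50 ≥ 30), so a z-interval for the difference of means applies.

Point estimate: x̄₁ - x̄₂ = 54 - 46 = 8

Standard error: SE = √(s₁²/n₁ + s₂²/n₂)
= √(7²/40 + 11²/50)
= √(1.225000 + 2.420000)
= 1.909188

For 95% confidence, z* = 1.96 (from standard normal table)
Margin of error: E = z* × SE = 1.96 × 1.909188 = 3.7420

Z-interval: (x̄₁ - x̄₂) ± E = 8 ± 3.7420 = (4.2580, 11.7420)

Rounded to 2 decimal places:

(4.26, 11.74)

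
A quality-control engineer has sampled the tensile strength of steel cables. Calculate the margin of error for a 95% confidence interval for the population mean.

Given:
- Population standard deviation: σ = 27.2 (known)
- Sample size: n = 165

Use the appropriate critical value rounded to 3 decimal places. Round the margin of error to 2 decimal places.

The population standard deviation σ is known, so use the z-interval margin of error formula.

For 95% confidence, z* = 1.96 (from standard normal table)

Margin of error formula for z-interval: E = z* × σ/√n

E = 1.96 × 27.2/√165
  = 1.96 × 2.117517
  = 4.1503

Rounded to 2 decimal places:

4.15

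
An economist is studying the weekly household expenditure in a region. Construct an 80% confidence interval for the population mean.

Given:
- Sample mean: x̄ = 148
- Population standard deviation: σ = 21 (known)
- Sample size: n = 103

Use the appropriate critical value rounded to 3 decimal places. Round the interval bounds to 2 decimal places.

The population standard deviation σ is known, so use a z-interval (standard normal critical value).

For 80% confidence, z* = 1.282 (from standard normal table)

Standard error: SE = σ/√n = 21/√103 = 2.069191

Margin of error: E = z* × SE = 1.282 × 2.069191 = 2.6527

Z-interval: x̄ ± E = 148 ± 2.6527 = (145.3473, 150.6527)

Rounded to 2 decimal places:

(145.35, 150.65)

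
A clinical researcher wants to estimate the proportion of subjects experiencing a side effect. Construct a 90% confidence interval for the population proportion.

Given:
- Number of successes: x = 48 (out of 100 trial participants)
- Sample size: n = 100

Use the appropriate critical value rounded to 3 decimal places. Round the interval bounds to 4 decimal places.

Sample proportion: p̂ = 48/100 = 0.480000

Check conditions for normal approximation:
  np̂ = 48 ≥ 10 ✓
  n(1-p̂) = 52 ≥ 10 ✓

The sample is large enough, so use a z-interval (normal approximation) for the proportion.

For 90% confidence, z* = 1.645 (from standard normal table)

Standard error: SE = √(p̂(1-p̂)/n) = √(0.480000×0.520000/100) = 0.04995998

Margin of error: E = z* × SE = 1.645 × 0.04995998 = 0.082184

Z-interval: p̂ ± E = 0.480000 ± 0.082184 = (0.397816, 0.562184)

Rounded to 4 decimal places:

(0.3978, 0.5622)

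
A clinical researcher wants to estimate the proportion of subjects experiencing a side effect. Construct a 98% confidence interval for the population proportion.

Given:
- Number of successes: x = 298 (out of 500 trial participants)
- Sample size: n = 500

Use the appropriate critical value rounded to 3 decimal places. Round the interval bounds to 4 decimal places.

Sample proportion: p̂ = 298/500 = 0.596000

Check conditions for normal approximation:
  np̂ = 298 ≥ 10 ✓
  n(1-p̂) = 202 ≥ 10 ✓

The sample is large enough, so use a z-interval (normal approximation) for the proportion.

For 98% confidence, z* = 2.326 (from standard normal table)

Standard error: SE = √(p̂(1-p̂)/n) = √(0.596000×0.404000/500) = 0.02194466

Margin of error: E = z* × SE = 2.326 × 0.02194466 = 0.051043

Z-interval: p̂ ± E = 0.596000 ± 0.051043 = (0.544957, 0.647043)

Rounded to 4 decimal places:

(0.5450, 0.6470)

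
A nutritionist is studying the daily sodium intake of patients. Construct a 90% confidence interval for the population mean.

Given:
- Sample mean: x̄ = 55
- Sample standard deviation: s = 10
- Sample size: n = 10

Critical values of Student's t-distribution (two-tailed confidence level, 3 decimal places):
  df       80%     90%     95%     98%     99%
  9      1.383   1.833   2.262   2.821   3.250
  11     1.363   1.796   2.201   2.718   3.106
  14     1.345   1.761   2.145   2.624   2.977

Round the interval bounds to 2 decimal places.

The population standard deviation σ is unknown (only the sample standard deviation s is given), so use a t-interval with df = n - 1 = 10 - 1 = 9.

For 90% confidence with df = 9, t* = 1.833 (from t-table)

Standard error: SE = s/√n = 10/√10 = 3.162278

Margin of error: E = t* × SE = 1.833 × 3.162278 = 5.7965

T-interval: x̄ ± E = 55 ± 5.7965 = (49.2035, 60.7965)

Rounded to 2 decimal places:

(49.20, 60.80)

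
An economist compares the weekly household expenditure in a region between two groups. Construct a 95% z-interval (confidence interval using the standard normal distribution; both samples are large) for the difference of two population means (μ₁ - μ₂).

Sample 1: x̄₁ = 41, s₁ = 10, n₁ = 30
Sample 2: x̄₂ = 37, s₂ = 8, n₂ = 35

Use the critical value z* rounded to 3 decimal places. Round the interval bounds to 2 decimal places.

Both samples are large (n₁ = 30 ≥ 30, n₂ = 35 ≥ 30), so a z-interval for the difference of means applies.

Point estimate: x̄₁ - x̄₂ = 41 - 37 = 4

Standard error: SE = √(s₁²/n₁ + s₂²/n₂)
= √(10²/30 + 8²/35)
= √(3.333333 + 1.828571)
= 2.271983

For 95% confidence, z* = 1.96 (from standard normal table)
Margin of error: E = z* × SE = 1.96 × 2.271983 = 4.4531

Z-interval: (x̄₁ - x̄₂) ± E = 4 ± 4.4531 = (-0.4531, 8.4531)

Rounded to 2 decimal places:

(-0.45, 8.45)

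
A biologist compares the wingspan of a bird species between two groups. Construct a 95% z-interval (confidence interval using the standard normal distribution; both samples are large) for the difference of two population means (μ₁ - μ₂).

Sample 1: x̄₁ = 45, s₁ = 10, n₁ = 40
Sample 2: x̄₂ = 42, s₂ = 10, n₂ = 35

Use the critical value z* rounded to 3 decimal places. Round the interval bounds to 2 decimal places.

Both samples are large (n₁ = 40 ≥ 30, n₂ = 35 ≥ 30), so a z-interval for the difference of means applies.

Point estimate: x̄₁ - x̄₂ = 45 - 42 = 3

Standard error: SE = √(s₁²/n₁ + s₂²/n₂)
= √(10²/40 + 10²/35)
= √(2.500000 + 2.857143)
= 2.314550

For 95% confidence, z* = 1.96 (from standard normal table)
Margin of error: E = z* × SE = 1.96 × 2.314550 = 4.5365

Z-interval: (x̄₁ - x̄₂) ± E = 3 ± 4.5365 = (-1.5365, 7.5365)

Rounded to 2 decimal places:

(-1.54, 7.54)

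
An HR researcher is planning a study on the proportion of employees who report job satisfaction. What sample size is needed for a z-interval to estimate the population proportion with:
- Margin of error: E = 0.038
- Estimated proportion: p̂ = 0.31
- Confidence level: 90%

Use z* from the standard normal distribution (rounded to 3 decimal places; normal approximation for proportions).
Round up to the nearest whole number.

Using z* for proportion z-interval (normal approximation).

For 90% confidence, z* = 1.645 (from standard normal table)

Sample size formula for proportion z-interval: n = z*²p̂(1-p̂)/E²

n = 1.645² × 0.31 × 0.69 / 0.038²
  = 2.706025 × 0.2139 / 0.001444
  = 400.8440

Round up to the nearest whole number: n = 401

401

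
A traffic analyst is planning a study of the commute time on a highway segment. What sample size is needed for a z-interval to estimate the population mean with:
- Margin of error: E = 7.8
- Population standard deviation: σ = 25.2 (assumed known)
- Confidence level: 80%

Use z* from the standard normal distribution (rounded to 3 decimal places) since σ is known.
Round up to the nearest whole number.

Using z* since population σ is known (z-interval formula).

For 80% confidence, z* = 1.282 (from standard normal table)

Sample size formula for z-interval: n = (z*σ/E)²

n = (1.282 × 25.2 / 7.8)²
  = (4.141846)²
  = 17.1549

Round up to the nearest whole number: n = 18

18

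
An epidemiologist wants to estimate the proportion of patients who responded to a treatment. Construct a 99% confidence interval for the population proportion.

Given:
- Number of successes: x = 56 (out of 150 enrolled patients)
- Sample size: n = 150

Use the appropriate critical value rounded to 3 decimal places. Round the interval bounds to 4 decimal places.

Sample proportion: p̂ = 56/150 = 0.373333

Check conditions for normal approximation:
  np̂ = 56 ≥ 10 ✓
  n(1-p̂) = 94 ≥ 10 ✓

The sample is large enough, so use a z-interval (normal approximation) for the proportion.

For 99% confidence, z* = 2.576 (from standard normal table)

Standard error: SE = √(p̂(1-p̂)/n) = √(0.373333×0.626667/150) = 0.03949308

Margin of error: E = z* × SE = 2.576 × 0.03949308 = 0.101734

Z-interval: p̂ ± E = 0.373333 ± 0.101734 = (0.271599, 0.475068)

Rounded to 4 decimal places:

(0.2716, 0.4751)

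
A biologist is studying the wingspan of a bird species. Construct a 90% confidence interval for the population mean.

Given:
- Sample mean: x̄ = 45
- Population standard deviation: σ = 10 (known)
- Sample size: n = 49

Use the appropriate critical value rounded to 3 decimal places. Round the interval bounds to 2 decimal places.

The population standard deviation σ is known, so use a z-interval (standard normal critical value).

For 90% confidence, z* = 1.645 (from standard normal table)

Standard error: SE = σ/√n = 10/√49 = 1.428571

Margin of error: E = z* × SE = 1.645 × 1.428571 = 2.3500

Z-interval: x̄ ± E = 45 ± 2.3500 = (42.6500, 47.3500)

Rounded to 2 decimal places:

(42.65, 47.35)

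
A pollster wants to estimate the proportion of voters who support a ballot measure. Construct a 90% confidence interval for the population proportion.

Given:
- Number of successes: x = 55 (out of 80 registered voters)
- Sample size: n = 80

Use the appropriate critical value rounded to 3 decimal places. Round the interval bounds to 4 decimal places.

Sample proportion: p̂ = 55/80 = 0.687500

Check conditions for normal approximation:
  np̂ = 55 ≥ 10 ✓
  n(1-p̂) = 25 ≥ 10 ✓

The sample is large enough, so use a z-interval (normal approximation) for the proportion.

For 90% confidence, z* = 1.645 (from standard normal table)

Standard error: SE = √(p̂(1-p̂)/n) = √(0.687500×0.312500/80) = 0.05182226

Margin of error: E = z* × SE = 1.645 × 0.05182226 = 0.085248

Z-interval: p̂ ± E = 0.687500 ± 0.085248 = (0.602252, 0.772748)

Rounded to 4 decimal places:

(0.6023, 0.7727)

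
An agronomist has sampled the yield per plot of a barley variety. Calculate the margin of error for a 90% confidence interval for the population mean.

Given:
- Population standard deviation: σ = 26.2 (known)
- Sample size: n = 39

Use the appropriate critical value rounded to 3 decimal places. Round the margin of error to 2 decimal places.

The population standard deviation σ is known, so use the z-interval margin of error formula.

For 90% confidence, z* = 1.645 (from standard normal table)

Margin of error formula for z-interval: E = z* × σ/√n

E = 1.645 × 26.2/√39
  = 1.645 × 4.195358
  = 6.9014

Rounded to 2 decimal places:

6.90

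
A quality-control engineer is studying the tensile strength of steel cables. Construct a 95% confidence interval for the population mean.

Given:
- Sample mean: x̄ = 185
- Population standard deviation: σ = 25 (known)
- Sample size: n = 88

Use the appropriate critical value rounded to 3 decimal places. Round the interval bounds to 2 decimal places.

The population standard deviation σ is known, so use a z-interval (standard normal critical value).

For 95% confidence, z* = 1.96 (from standard normal table)

Standard error: SE = σ/√n = 25/√88 = 2.665009

Margin of error: E = z* × SE = 1.96 × 2.665009 = 5.2234

Z-interval: x̄ ± E = 185 ± 5.2234 = (179.7766, 190.2234)

Rounded to 2 decimal places:

(179.78, 190.22)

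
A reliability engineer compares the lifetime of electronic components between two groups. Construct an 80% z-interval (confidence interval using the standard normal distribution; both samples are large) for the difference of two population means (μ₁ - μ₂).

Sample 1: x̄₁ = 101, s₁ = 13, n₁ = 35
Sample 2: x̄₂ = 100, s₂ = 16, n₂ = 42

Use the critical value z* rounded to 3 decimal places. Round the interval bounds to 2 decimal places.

Both samples are large (n₁ = 35 ≥ 30, n₂ = 42 ≥ 30), so a z-interval for the difference of means applies.

Point estimate: x̄₁ - x̄₂ = 101 - 100 = 1

Standard error: SE = √(s₁²/n₁ + s₂²/n₂)
= √(13²/35 + 16²/42)
= √(4.828571 + 6.095238)
= 3.305119

For 80% confidence, z* = 1.282 (from standard normal table)
Margin of error: E = z* × SE = 1.282 × 3.305119 = 4.2372

Z-interval: (x̄₁ - x̄₂) ± E = 1 ± 4.2372 = (-3.2372, 5.2372)

Rounded to 2 decimal places:

(-3.24, 5.24)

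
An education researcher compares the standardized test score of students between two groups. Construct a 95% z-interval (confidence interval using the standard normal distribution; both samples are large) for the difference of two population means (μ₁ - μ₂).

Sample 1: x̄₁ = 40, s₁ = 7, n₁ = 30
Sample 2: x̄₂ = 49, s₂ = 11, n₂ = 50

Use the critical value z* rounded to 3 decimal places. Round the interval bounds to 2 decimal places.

Both samples are large (n₁ = 30 ≥ 30, n₂ = 50 ≥ 30), so a z-interval for the difference of means applies.

Point estimate: x̄₁ - x̄₂ = 40 - 49 = -9

Standard error: SE = √(s₁²/n₁ + s₂²/n₂)
= √(7²/30 + 11²/50)
= √(1.633333 + 2.420000)
= 2.013289

For 95% confidence, z* = 1.96 (from standard normal table)
Margin of error: E = z* × SE = 1.96 × 2.013289 = 3.9460

Z-interval: (x̄₁ - x̄₂) ± E = -9 ± 3.9460 = (-12.9460, -5.0540)

Rounded to 2 decimal places:

(-12.95, -5.05)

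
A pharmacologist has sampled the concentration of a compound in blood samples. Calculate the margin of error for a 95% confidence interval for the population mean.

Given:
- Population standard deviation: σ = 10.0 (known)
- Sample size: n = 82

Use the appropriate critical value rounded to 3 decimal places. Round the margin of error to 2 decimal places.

The population standard deviation σ is known, so use the z-interval margin of error formula.

For 95% confidence, z* = 1.96 (from standard normal table)

Margin of error formula for z-interval: E = z* × σ/√n

E = 1.96 × 10.0/√82
  = 1.96 × 1.104315
  = 2.1645

Rounded to 2 decimal places:

2.16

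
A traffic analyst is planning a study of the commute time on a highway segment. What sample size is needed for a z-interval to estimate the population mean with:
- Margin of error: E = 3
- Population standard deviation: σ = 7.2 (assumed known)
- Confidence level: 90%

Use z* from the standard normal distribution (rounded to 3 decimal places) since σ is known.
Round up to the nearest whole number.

Using z* since population σ is known (z-interval formula).

For 90% confidence, z* = 1.645 (from standard normal table)

Sample size formula for z-interval: n = (z*σ/E)²

n = (1.645 × 7.2 / 3)²
  = (3.948000)²
  = 15.5867

Round up to the nearest whole number: n = 16

16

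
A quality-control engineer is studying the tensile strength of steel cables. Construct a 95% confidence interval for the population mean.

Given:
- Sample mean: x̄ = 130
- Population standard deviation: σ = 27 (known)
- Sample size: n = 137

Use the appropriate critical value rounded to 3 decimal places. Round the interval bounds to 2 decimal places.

The population standard deviation σ is known, so use a z-interval (standard normal critical value).

For 95% confidence, z* = 1.96 (from standard normal table)

Standard error: SE = σ/√n = 27/√137 = 2.306766

Margin of error: E = z* × SE = 1.96 × 2.306766 = 4.5213

Z-interval: x̄ ± E = 130 ± 4.5213 = (125.4787, 134.5213)

Rounded to 2 decimal places:

(125.48, 134.52)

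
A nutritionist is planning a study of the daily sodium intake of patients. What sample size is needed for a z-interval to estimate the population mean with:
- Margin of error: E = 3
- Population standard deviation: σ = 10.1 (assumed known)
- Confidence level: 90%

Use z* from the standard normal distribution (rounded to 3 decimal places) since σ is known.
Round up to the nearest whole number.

Using z* since population σ is known (z-interval formula).

For 90% confidence, z* = 1.645 (from standard normal table)

Sample size formula for z-interval: n = (z*σ/E)²

n = (1.645 × 10.1 / 3)²
  = (5.538167)²
  = 30.6713

Round up to the nearest whole number: n = 31

31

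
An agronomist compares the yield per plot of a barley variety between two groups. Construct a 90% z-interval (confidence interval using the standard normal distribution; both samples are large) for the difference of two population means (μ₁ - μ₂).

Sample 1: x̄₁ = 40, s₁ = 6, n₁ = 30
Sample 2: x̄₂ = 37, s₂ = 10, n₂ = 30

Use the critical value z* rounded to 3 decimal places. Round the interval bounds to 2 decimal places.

Both samples are large (n₁ = 30 ≥ 30, n₂ = 30 ≥ 30), so a z-interval for the difference of means applies.

Point estimate: x̄₁ - x̄₂ = 40 - 37 = 3

Standard error: SE = √(s₁²/n₁ + s₂²/n₂)
= √(6²/30 + 10²/30)
= √(1.200000 + 3.333333)
= 2.129163

For 90% confidence, z* = 1.645 (from standard normal table)
Margin of error: E = z* × SE = 1.645 × 2.129163 = 3.5025

Z-interval: (x̄₁ - x̄₂) ± E = 3 ± 3.5025 = (-0.5025, 6.5025)

Rounded to 2 decimal places:

(-0.50, 6.50)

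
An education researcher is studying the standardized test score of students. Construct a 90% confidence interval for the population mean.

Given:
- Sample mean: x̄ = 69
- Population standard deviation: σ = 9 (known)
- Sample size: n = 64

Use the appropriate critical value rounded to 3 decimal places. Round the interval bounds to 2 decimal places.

The population standard deviation σ is known, so use a z-interval (standard normal critical value).

For 90% confidence, z* = 1.645 (from standard normal table)

Standard error: SE = σ/√n = 9/√64 = 1.125000

Margin of error: E = z* × SE = 1.645 × 1.125000 = 1.8506

Z-interval: x̄ ± E = 69 ± 1.8506 = (67.1494, 70.8506)

Rounded to 2 decimal places:

(67.15, 70.85)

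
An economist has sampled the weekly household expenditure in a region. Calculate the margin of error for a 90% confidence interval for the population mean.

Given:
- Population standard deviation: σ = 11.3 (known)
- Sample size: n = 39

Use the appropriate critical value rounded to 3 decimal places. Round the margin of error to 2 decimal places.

The population standard deviation σ is known, so use the z-interval margin of error formula.

For 90% confidence, z* = 1.645 (from standard normal table)

Margin of error formula for z-interval: E = z* × σ/√n

E = 1.645 × 11.3/√39
  = 1.645 × 1.809448
  = 2.9765

Rounded to 2 decimal places:

2.98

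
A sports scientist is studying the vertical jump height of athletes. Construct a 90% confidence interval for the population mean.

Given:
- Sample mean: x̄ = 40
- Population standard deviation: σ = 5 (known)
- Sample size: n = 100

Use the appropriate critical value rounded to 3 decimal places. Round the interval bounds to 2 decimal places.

The population standard deviation σ is known, so use a z-interval (standard normal critical value).

For 90% confidence, z* = 1.645 (from standard normal table)

Standard error: SE = σ/√n = 5/√100 = 0.500000

Margin of error: E = z* × SE = 1.645 × 0.500000 = 0.8225

Z-interval: x̄ ± E = 40 ± 0.8225 = (39.1775, 40.8225)

Rounded to 2 decimal places:

(39.18, 40.82)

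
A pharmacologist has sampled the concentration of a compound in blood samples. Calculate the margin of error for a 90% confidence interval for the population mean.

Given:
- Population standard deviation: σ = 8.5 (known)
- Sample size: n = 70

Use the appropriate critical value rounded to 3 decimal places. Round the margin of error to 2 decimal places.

The population standard deviation σ is known, so use the z-interval margin of error formula.

For 90% confidence, z* = 1.645 (from standard normal table)

Margin of error formula for z-interval: E = z* × σ/√n

E = 1.645 × 8.5/√70
  = 1.645 × 1.015944
  = 1.6712

Rounded to 2 decimal places:

1.67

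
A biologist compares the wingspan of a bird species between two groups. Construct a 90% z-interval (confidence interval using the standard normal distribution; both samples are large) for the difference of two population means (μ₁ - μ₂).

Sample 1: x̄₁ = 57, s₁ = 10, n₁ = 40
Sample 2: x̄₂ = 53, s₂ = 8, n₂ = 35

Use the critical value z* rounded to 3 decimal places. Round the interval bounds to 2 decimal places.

Both samples are large (n₁ = 40 ≥ 30, n₂ = 35 ≥ 30), so a z-interval for the difference of means applies.

Point estimate: x̄₁ - x̄₂ = 57 - 53 = 4

Standard error: SE = √(s₁²/n₁ + s₂²/n₂)
= √(10²/40 + 8²/35)
= √(2.500000 + 1.828571)
= 2.080522

For 90% confidence, z* = 1.645 (from standard normal table)
Margin of error: E = z* × SE = 1.645 × 2.080522 = 3.4225

Z-interval: (x̄₁ - x̄₂) ± E = 4 ± 3.4225 = (0.5775, 7.4225)

Rounded to 2 decimal places:

(0.58, 7.42)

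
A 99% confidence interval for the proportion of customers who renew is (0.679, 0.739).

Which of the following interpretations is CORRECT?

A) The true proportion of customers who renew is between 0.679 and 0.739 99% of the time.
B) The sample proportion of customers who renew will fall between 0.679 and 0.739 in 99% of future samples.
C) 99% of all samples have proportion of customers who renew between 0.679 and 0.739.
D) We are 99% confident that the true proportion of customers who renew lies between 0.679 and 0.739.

A confidence interval represents our confidence in the procedure, not a probability statement about the parameter.

Key concept: If we repeated this sampling process many times and computed a 99% CI each time, about 99% of those intervals would contain the true population parameter.

For this specific interval (0.679, 0.739):
- Midpoint (point estimate): 0.709
- Margin of error: 0.03

The correct interpretation is the one stating confidence that the true parameter lies in the interval — option D.

D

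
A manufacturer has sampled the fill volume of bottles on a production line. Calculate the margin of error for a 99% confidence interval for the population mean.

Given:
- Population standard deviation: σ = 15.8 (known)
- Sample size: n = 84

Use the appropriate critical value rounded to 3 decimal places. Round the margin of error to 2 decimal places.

The population standard deviation σ is known, so use the z-interval margin of error formula.

For 99% confidence, z* = 2.576 (from standard normal table)

Margin of error formula for z-interval: E = z* × σ/√n

E = 2.576 × 15.8/√84
  = 2.576 × 1.723921
  = 4.4408

Rounded to 2 decimal places:

4.44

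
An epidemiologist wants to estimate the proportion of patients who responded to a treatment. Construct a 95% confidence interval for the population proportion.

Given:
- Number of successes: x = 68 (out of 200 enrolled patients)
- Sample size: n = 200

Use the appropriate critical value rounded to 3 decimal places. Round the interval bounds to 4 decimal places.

Sample proportion: p̂ = 68/200 = 0.340000

Check conditions for normal approximation:
  np̂ = 68 ≥ 10 ✓
  n(1-p̂) = 132 ≥ 10 ✓

The sample is large enough, so use a z-interval (normal approximation) for the proportion.

For 95% confidence, z* = 1.96 (from standard normal table)

Standard error: SE = √(p̂(1-p̂)/n) = √(0.340000×0.660000/200) = 0.03349627

Margin of error: E = z* × SE = 1.96 × 0.03349627 = 0.065653

Z-interval: p̂ ± E = 0.340000 ± 0.065653 = (0.274347, 0.405653)

Rounded to 4 decimal places:

(0.2743, 0.4057)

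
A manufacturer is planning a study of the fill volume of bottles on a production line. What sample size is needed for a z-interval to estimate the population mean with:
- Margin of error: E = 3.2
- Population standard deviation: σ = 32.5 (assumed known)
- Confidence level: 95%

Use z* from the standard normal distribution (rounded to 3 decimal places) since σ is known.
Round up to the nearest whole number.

Using z* since population σ is known (z-interval formula).

For 95% confidence, z* = 1.96 (from standard normal table)

Sample size formula for z-interval: n = (z*σ/E)²

n = (1.96 × 32.5 / 3.2)²
  = (19.906250)²
  = 396.2588

Round up to the nearest whole number: n = 397

397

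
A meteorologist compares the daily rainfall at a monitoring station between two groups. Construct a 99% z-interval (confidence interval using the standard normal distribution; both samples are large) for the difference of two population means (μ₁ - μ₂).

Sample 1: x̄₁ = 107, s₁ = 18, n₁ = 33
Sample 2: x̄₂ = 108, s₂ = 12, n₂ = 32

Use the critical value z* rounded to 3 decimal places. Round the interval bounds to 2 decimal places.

Both samples are large (n₁ = 33 ≥ 30, n₂ = 32 ≥ 30), so a z-interval for the difference of means applies.

Point estimate: x̄₁ - x̄₂ = 107 - 108 = -1

Standard error: SE = √(s₁²/n₁ + s₂²/n₂)
= √(18²/33 + 12²/32)
= √(9.818182 + 4.500000)
= 3.783937

For 99% confidence, z* = 2.576 (from standard normal table)
Margin of error: E = z* × SE = 2.576 × 3.783937 = 9.7474

Z-interval: (x̄₁ - x̄₂) ± E = -1 ± 9.7474 = (-10.7474, 8.7474)

Rounded to 2 decimal places:

(-10.75, 8.75)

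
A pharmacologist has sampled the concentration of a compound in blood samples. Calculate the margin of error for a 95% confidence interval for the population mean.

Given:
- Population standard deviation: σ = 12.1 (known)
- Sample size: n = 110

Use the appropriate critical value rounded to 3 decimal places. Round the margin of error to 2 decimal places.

The population standard deviation σ is known, so use the z-interval margin of error formula.

For 95% confidence, z* = 1.96 (from standard normal table)

Margin of error formula for z-interval: E = z* × σ/√n

E = 1.96 × 12.1/√110
  = 1.96 × 1.153690
  = 2.2612

Rounded to 2 decimal places:

2.26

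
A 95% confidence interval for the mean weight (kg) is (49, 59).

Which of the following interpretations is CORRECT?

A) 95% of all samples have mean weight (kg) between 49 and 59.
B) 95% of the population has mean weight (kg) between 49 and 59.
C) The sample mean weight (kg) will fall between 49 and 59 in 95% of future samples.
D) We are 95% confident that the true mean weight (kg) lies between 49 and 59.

A confidence interval represents our confidence in the procedure, not a probability statement about the parameter.

Key concept: If we repeated this sampling process many times and computed a 95% CI each time, about 95% of those intervals would contain the true population parameter.

For this specific interval (49, 59):
- Midpoint (point estimate): 54
- Margin of error: 5

The correct interpretation is the one stating confidence that the true parameter lies in the interval — option D.

D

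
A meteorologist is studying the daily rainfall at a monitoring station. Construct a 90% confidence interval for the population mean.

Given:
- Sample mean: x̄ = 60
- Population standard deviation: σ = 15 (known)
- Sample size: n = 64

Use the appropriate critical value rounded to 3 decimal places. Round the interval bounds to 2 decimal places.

The population standard deviation σ is known, so use a z-interval (standard normal critical value).

For 90% confidence, z* = 1.645 (from standard normal table)

Standard error: SE = σ/√n = 15/√64 = 1.875000

Margin of error: E = z* × SE = 1.645 × 1.875000 = 3.0844

Z-interval: x̄ ± E = 60 ± 3.0844 = (56.9156, 63.0844)

Rounded to 2 decimal places:

(56.92, 63.08)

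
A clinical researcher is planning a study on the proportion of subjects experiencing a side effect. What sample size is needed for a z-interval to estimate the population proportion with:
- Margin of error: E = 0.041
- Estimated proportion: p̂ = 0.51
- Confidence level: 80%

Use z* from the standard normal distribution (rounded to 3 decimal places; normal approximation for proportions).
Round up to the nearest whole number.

Using z* for proportion z-interval (normal approximation).

For 80% confidence, z* = 1.282 (from standard normal table)

Sample size formula for proportion z-interval: n = z*²p̂(1-p̂)/E²

n = 1.282² × 0.51 × 0.49 / 0.041²
  = 1.643524 × 0.2499 / 0.001681
  = 244.3288

Round up to the nearest whole number: n = 245

245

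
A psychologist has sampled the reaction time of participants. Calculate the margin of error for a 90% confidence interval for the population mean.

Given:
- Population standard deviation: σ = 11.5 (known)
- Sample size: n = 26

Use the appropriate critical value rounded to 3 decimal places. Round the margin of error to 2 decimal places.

The population standard deviation σ is known, so use the z-interval margin of error formula.

For 90% confidence, z* = 1.645 (from standard normal table)

Margin of error formula for z-interval: E = z* × σ/√n

E = 1.645 × 11.5/√26
  = 1.645 × 2.255336
  = 3.7100

Rounded to 2 decimal places:

3.71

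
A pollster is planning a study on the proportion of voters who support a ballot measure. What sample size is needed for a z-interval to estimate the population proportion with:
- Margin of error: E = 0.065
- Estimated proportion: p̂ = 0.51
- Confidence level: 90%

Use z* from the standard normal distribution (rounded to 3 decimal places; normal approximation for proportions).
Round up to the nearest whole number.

Using z* for proportion z-interval (normal approximation).

For 90% confidence, z* = 1.645 (from standard normal table)

Sample size formula for proportion z-interval: n = z*²p̂(1-p̂)/E²

n = 1.645² × 0.51 × 0.49 / 0.065²
  = 2.706025 × 0.2499 / 0.004225
  = 160.0558

Round up to the nearest whole number: n = 161

161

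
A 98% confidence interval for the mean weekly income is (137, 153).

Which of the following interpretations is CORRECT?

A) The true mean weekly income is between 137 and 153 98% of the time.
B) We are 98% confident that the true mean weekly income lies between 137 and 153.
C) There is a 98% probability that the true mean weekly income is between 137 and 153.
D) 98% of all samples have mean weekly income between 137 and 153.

A confidence interval represents our confidence in the procedure, not a probability statement about the parameter.

Key concept: If we repeated this sampling process many times and computed a 98% CI each time, about 98% of those intervals would contain the true population parameter.

For this specific interval (137, 153):
- Midpoint (point estimate): 145
- Margin of error: 8

The correct interpretation is the one stating confidence that the true parameter lies in the interval — option B.

B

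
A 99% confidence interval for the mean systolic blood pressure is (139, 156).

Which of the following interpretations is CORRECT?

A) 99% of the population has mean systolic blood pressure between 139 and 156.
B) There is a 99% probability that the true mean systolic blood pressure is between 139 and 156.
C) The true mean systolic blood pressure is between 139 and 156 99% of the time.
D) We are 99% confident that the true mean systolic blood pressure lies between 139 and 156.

A confidence interval represents our confidence in the procedure, not a probability statement about the parameter.

Key concept: If we repeated this sampling process many times and computed a 99% CI each time, about 99% of those intervals would contain the true population parameter.

For this specific interval (139, 156):
- Midpoint (point estimate): 147.5
- Margin of error: 8.5

The correct interpretation is the one stating confidence that the true parameter lies in the interval — option D.

D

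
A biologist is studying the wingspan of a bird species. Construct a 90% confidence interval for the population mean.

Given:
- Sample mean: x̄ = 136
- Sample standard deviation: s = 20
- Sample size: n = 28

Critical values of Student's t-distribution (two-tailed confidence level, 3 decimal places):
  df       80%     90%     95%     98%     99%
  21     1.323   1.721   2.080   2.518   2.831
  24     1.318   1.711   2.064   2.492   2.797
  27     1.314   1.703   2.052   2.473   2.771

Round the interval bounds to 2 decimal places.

The population standard deviation σ is unknown (only the sample standard deviation s is given), so use a t-interval with df = n - 1 = 28 - 1 = 27.

For 90% confidence with df = 27, t* = 1.703 (from t-table)

Standard error: SE = s/√n = 20/√28 = 3.779645

Margin of error: E = t* × SE = 1.703 × 3.779645 = 6.4367

T-interval: x̄ ± E = 136 ± 6.4367 = (129.5633, 142.4367)

Rounded to 2 decimal places:

(129.56, 142.44)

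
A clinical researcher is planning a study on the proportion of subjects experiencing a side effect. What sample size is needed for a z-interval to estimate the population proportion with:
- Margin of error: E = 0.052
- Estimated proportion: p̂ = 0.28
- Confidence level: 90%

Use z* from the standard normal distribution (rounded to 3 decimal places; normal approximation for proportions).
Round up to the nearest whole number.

Using z* for proportion z-interval (normal approximation).

For 90% confidence, z* = 1.645 (from standard normal table)

Sample size formula for proportion z-interval: n = z*²p̂(1-p̂)/E²

n = 1.645² × 0.28 × 0.72 / 0.052²
  = 2.706025 × 0.2016 / 0.002704
  = 201.7510

Round up to the nearest whole number: n = 202

202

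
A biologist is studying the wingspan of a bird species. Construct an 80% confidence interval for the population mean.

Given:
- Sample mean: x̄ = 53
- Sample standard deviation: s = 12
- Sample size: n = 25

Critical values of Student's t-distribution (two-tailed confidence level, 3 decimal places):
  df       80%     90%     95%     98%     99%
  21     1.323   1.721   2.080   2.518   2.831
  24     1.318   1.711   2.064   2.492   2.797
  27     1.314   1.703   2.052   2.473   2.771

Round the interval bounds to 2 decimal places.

The population standard deviation σ is unknown (only the sample standard deviation s is given), so use a t-interval with df = n - 1 = 25 - 1 = 24.

For 80% confidence with df = 24, t* = 1.318 (from t-table)

Standard error: SE = s/√n = 12/√25 = 2.400000

Margin of error: E = t* × SE = 1.318 × 2.400000 = 3.1632

T-interval: x̄ ± E = 53 ± 3.1632 = (49.8368, 56.1632)

Rounded to 2 decimal places:

(49.84, 56.16)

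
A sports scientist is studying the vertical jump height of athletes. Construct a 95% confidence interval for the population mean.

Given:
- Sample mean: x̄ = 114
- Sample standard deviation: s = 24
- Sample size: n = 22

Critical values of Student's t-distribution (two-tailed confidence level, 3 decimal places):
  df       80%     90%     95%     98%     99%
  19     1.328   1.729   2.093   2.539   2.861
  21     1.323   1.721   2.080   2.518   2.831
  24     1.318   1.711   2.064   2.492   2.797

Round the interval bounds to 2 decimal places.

The population standard deviation σ is unknown (only the sample standard deviation s is given), so use a t-interval with df = n - 1 = 22 - 1 = 21.

For 95% confidence with df = 21, t* = 2.080 (from t-table)

Standard error: SE = s/√n = 24/√22 = 5.116817

Margin of error: E = t* × SE = 2.080 × 5.116817 = 10.6430

T-interval: x̄ ± E = 114 ± 10.6430 = (103.3570, 124.6430)

Rounded to 2 decimal places:

(103.36, 124.64)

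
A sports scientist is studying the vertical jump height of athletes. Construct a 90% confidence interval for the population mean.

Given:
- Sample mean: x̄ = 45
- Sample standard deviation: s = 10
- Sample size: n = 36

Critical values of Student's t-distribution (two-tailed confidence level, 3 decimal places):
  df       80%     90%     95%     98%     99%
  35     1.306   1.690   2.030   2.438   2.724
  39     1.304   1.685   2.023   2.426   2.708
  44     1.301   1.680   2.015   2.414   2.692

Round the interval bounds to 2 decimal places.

The population standard deviation σ is unknown (only the sample standard deviation s is given), so use a t-interval with df = n - 1 = 36 - 1 = 35.

For 90% confidence with df = 35, t* = 1.690 (from t-table)

Standard error: SE = s/√n = 10/√36 = 1.666667

Margin of error: E = t* × SE = 1.690 × 1.666667 = 2.8167

T-interval: x̄ ± E = 45 ± 2.8167 = (42.1833, 47.8167)

Rounded to 2 decimal places:

(42.18, 47.82)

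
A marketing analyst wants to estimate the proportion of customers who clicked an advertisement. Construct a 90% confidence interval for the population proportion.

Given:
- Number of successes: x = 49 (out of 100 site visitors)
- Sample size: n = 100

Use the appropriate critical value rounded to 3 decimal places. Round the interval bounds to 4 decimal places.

Sample proportion: p̂ = 49/100 = 0.490000

Check conditions for normal approximation:
  np̂ = 49 ≥ 10 ✓
  n(1-p̂) = 51 ≥ 10 ✓

The sample is large enough, so use a z-interval (normal approximation) for the proportion.

For 90% confidence, z* = 1.645 (from standard normal table)

Standard error: SE = √(p̂(1-p̂)/n) = √(0.490000×0.510000/100) = 0.04999000

Margin of error: E = z* × SE = 1.645 × 0.04999000 = 0.082234

Z-interval: p̂ ± E = 0.490000 ± 0.082234 = (0.407766, 0.572234)

Rounded to 4 decimal places:

(0.4078, 0.5722)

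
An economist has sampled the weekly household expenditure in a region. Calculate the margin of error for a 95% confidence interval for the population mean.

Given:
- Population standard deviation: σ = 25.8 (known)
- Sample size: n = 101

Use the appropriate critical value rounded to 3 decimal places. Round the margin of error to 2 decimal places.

The population standard deviation σ is known, so use the z-interval margin of error formula.

For 95% confidence, z* = 1.96 (from standard normal table)

Margin of error formula for z-interval: E = z* × σ/√n

E = 1.96 × 25.8/√101
  = 1.96 × 2.567196
  = 5.0317

Rounded to 2 decimal places:

5.03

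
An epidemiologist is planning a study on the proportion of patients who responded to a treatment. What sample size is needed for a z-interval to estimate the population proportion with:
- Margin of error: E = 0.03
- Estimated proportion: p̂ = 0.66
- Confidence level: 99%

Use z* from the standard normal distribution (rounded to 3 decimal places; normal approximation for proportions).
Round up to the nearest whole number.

Using z* for proportion z-interval (normal approximation).

For 99% confidence, z* = 2.576 (from standard normal table)

Sample size formula for proportion z-interval: n = z*²p̂(1-p̂)/E²

n = 2.576² × 0.66 × 0.34 / 0.03²
  = 6.635776 × 0.2244 / 0.0009
  = 1654.5201

Round up to the nearest whole number: n = 1655

1655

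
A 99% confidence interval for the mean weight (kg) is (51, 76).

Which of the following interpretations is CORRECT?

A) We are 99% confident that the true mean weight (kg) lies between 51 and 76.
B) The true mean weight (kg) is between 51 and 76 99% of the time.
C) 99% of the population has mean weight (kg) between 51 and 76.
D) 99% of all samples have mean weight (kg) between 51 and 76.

A confidence interval represents our confidence in the procedure, not a probability statement about the parameter.

Key concept: If we repeated this sampling process many times and computed a 99% CI each time, about 99% of those intervals would contain the true population parameter.

For this specific interval (51, 76):
- Midpoint (point estimate): 63.5
- Margin of error: 12.5

The correct interpretation is the one stating confidence that the true parameter lies in the interval — option A.

A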